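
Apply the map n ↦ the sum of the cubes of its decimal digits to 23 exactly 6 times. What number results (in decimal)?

23 → 2³ + 3³ = 35
35 → 3³ + 5³ = 152
152 → 1³ + 5³ + 2³ = 134
134 → 1³ + 3³ + 4³ = 92
92 → 9³ + 2³ = 737
737 → 7³ + 3³ + 7³ = 713

713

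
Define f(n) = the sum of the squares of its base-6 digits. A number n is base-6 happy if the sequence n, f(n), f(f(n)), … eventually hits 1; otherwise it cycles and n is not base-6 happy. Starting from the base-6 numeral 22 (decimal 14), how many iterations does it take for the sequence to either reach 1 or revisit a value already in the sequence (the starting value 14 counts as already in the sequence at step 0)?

10

14 = (2,2)_6 → 2² + 2² = 4 + 4 = 8
8 = (1,2)_6 → 1² + 2² = 1 + 4 = 5
5 = (5)_6 → 5² = 25
25 = (4,1)_6 → 4² + 1² = 16 + 1 = 17
17 = (2,5)_6 → 2² + 5² = 4 + 25 = 29
29 = (4,5)_6 → 4² + 5² = 16 + 25 = 41
41 = (1,0,5)_6 → 1² + 0² + 5² = 1 + 0 + 25 = 26
26 = (4,2)_6 → 4² + 2² = 16 + 4 = 20
20 = (3,2)_6 → 3² + 2² = 9 + 4 = 13
13 = (2,1)_6 → 2² + 1² = 4 + 1 = 5  — 5 repeats.
That took 10 steps.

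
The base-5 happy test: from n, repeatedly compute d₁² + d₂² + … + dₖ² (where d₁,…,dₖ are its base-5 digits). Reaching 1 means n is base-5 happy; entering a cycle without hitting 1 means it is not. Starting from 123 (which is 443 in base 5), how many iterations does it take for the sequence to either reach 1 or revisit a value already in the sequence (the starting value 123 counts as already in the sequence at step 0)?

4

123 = (4,4,3)_5 → 4² + 4² + 3² = 16 + 16 + 9 = 41
41 = (1,3,1)_5 → 1² + 3² + 1² = 1 + 9 + 1 = 11
11 = (2,1)_5 → 2² + 1² = 4 + 1 = 5
5 = (1,0)_5 → 1² + 0² = 1 + 0 = 1  — reached 1.
That took 4 steps.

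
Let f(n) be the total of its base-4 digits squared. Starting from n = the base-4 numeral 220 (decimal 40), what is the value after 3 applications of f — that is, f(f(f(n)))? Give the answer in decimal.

40 = (2,2,0)_4 → 2² + 2² + 0² = 8
8 = (2,0)_4 → 2² + 0² = 4
4 = (1,0)_4 → 1² + 0² = 1

1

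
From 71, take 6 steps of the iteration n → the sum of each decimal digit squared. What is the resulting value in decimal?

71 → 50
50 → 25
25 → 29
29 → 85
85 → 89
89 → 145

145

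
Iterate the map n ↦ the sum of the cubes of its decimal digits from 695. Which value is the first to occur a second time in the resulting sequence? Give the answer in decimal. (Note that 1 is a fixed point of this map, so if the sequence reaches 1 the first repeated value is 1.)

371

695 → 6³ + 9³ + 5³ = 216 + 729 + 125 = 1070
1070 → 1³ + 0³ + 7³ + 0³ = 1 + 0 + 343 + 0 = 344
344 → 3³ + 4³ + 4³ = 27 + 64 + 64 = 155
155 → 1³ + 5³ + 5³ = 1 + 125 + 125 = 251
251 → 2³ + 5³ + 1³ = 8 + 125 + 1 = 134
134 → 1³ + 3³ + 4³ = 1 + 27 + 64 = 92
92 → 9³ + 2³ = 729 + 8 = 737
737 → 7³ + 3³ + 7³ = 343 + 27 + 343 = 713
713 → 7³ + 1³ + 3³ = 343 + 1 + 27 = 371
371 → 3³ + 7³ + 1³ = 27 + 343 + 1 = 371  — 371 already appeared earlier.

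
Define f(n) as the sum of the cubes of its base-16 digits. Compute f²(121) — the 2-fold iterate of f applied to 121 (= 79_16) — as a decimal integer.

91

121 = (7,9)_16 → 1072
1072 = (4,3,0)_16 → 91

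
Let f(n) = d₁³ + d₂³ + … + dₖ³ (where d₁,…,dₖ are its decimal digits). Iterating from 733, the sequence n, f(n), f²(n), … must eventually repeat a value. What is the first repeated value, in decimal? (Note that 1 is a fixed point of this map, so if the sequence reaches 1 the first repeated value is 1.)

1459

733 → 7³ + 3³ + 3³ = 343 + 27 + 27 = 397
397 → 3³ + 9³ + 7³ = 27 + 729 + 343 = 1099
1099 → 1³ + 0³ + 9³ + 9³ = 1 + 0 + 729 + 729 = 1459
1459 → 1³ + 4³ + 5³ + 9³ = 1 + 64 + 125 + 729 = 919
919 → 9³ + 1³ + 9³ = 729 + 1 + 729 = 1459  — 1459 already appeared earlier.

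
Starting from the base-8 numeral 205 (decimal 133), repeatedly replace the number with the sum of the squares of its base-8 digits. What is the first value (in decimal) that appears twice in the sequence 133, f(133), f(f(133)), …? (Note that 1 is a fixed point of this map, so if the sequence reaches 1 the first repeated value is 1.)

20

133 = (2,0,5)_8 → 29
29 = (3,5)_8 → 34
34 = (4,2)_8 → 20
20 = (2,4)_8 → 20  — 20 already appeared earlier.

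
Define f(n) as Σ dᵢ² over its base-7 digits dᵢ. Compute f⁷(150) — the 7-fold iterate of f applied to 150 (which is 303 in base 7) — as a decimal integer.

16

150 = (3,0,3)_7 → 3² + 0² + 3² = 18
18 = (2,4)_7 → 2² + 4² = 20
20 = (2,6)_7 → 2² + 6² = 40
40 = (5,5)_7 → 5² + 5² = 50
50 = (1,0,1)_7 → 1² + 0² + 1² = 2
2 = (2)_7 → 2² = 4
4 = (4)_7 → 4² = 16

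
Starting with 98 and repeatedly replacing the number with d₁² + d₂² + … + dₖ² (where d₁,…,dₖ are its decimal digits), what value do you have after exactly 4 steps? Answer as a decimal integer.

4

98 → 9² + 8² = 81 + 64 = 145
145 → 1² + 4² + 5² = 1 + 16 + 25 = 42
42 → 4² + 2² = 16 + 4 = 20
20 → 2² + 0² = 4 + 0 = 4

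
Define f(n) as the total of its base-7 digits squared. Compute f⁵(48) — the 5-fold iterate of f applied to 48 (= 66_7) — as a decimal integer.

48 = (6,6)_7 → 6² + 6² = 72
72 = (1,3,2)_7 → 1² + 3² + 2² = 14
14 = (2,0)_7 → 2² + 0² = 4
4 = (4)_7 → 4² = 16
16 = (2,2)_7 → 2² + 2² = 8

8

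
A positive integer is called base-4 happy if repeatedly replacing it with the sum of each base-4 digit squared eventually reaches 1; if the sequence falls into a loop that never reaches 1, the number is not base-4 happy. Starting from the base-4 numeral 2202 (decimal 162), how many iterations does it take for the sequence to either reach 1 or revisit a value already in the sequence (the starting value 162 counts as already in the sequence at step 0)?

6

162 = (2,2,0,2)_4 → 2² + 2² + 0² + 2² = 4 + 4 + 0 + 4 = 12
12 = (3,0)_4 → 3² + 0² = 9 + 0 = 9
9 = (2,1)_4 → 2² + 1² = 4 + 1 = 5
5 = (1,1)_4 → 1² + 1² = 1 + 1 = 2
2 = (2)_4 → 2² = 4
4 = (1,0)_4 → 1² + 0² = 1 + 0 = 1  — reached 1.
That took 6 steps.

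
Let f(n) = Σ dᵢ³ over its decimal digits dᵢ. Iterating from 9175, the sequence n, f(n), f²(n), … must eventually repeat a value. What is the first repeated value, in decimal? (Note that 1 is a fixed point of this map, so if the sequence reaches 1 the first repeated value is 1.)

9175 → 1198
1198 → 1243
1243 → 100
100 → 1  — reached the fixed point 1.
1 → 1, so 1 is the first repeated value.

1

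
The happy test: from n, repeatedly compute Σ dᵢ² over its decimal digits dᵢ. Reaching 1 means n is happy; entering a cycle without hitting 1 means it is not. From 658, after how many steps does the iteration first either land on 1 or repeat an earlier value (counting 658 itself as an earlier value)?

15

658 → 6² + 5² + 8² = 125
125 → 1² + 2² + 5² = 30
30 → 3² + 0² = 9
9 → 9² = 81
81 → 8² + 1² = 65
65 → 6² + 5² = 61
61 → 6² + 1² = 37
37 → 3² + 7² = 58
58 → 5² + 8² = 89
89 → 8² + 9² = 145
145 → 1² + 4² + 5² = 42
42 → 4² + 2² = 20
20 → 2² + 0² = 4
4 → 4² = 16
16 → 1² + 6² = 37  — 37 repeats.
That took 15 steps.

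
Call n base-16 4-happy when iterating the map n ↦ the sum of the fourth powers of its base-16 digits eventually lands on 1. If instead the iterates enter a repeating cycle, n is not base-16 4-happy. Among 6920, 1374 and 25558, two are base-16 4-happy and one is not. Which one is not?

6920

6920: 6920 → 18738 → 6914 → 14658 → 6914  — repeats 6914 (not base-16 4-happy)
1374: 1374 → 39666 → 67202 → 5409 → 643 → 4193 → 1298 → 642 → 4128 → 17 → 2 → 16 → 1  — reaches 1 (base-16 4-happy)
25558: 25558 → 31234 → 12417 → 4178 → 642 → 4128 → 17 → 2 → 16 → 1  — reaches 1 (base-16 4-happy)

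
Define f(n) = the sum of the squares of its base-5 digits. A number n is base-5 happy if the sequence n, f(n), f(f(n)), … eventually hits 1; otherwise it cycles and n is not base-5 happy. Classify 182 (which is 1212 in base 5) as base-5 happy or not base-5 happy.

182 = (1,2,1,2)_5 → 1² + 2² + 1² + 2² = 10
10 = (2,0)_5 → 2² + 0² = 4
4 = (4)_5 → 4² = 16
16 = (3,1)_5 → 3² + 1² = 10  — 10 already seen; the sequence cycles without reaching 1.

not base-5 happy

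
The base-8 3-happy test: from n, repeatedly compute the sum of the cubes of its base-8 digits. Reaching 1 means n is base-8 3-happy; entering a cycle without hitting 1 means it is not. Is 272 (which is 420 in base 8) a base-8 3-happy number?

base-8 3-happy

272 = (4,2,0)_8 → 72
72 = (1,1,0)_8 → 2
2 = (2)_8 → 8
8 = (1,0)_8 → 1  — reached 1.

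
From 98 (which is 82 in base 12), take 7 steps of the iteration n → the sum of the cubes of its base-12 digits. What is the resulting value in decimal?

98 = (8,2)_12 → 8³ + 2³ = 512 + 8 = 520
520 = (3,7,4)_12 → 3³ + 7³ + 4³ = 27 + 343 + 64 = 434
434 = (3,0,2)_12 → 3³ + 0³ + 2³ = 27 + 0 + 8 = 35
35 = (2,11)_12 → 2³ + 11³ = 8 + 1331 = 1339
1339 = (9,3,7)_12 → 9³ + 3³ + 7³ = 729 + 27 + 343 = 1099
1099 = (7,7,7)_12 → 7³ + 7³ + 7³ = 343 + 343 + 343 = 1029
1029 = (7,1,9)_12 → 7³ + 1³ + 9³ = 343 + 1 + 729 = 1073

1073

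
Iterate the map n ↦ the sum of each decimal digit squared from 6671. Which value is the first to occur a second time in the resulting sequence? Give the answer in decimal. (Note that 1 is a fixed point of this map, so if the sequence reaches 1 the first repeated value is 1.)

37

6671 → 122
122 → 9
9 → 81
81 → 65
65 → 61
61 → 37
37 → 58
58 → 89
89 → 145
145 → 42
42 → 20
20 → 4
4 → 16
16 → 37  — 37 already appeared earlier.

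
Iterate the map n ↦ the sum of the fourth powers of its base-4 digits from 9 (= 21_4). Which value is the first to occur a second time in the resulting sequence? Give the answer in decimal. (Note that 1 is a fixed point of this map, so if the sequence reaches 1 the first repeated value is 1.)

1

9 = (2,1)_4 → 2⁴ + 1⁴ = 16 + 1 = 17
17 = (1,0,1)_4 → 1⁴ + 0⁴ + 1⁴ = 1 + 0 + 1 = 2
2 = (2)_4 → 2⁴ = 16
16 = (1,0,0)_4 → 1⁴ + 0⁴ + 0⁴ = 1 + 0 + 0 = 1  — reached the fixed point 1.
1 → 1, so 1 is the first repeated value.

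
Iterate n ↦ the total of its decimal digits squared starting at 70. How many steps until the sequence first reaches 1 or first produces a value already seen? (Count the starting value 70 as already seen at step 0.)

5

70 → 7² + 0² = 49
49 → 4² + 9² = 97
97 → 9² + 7² = 130
130 → 1² + 3² + 0² = 10
10 → 1² + 0² = 1  — reached 1.
That took 5 steps.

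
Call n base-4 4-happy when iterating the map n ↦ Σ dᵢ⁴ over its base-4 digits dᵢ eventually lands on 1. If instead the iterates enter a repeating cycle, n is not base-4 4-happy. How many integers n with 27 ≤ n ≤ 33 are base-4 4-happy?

27: 27 → 98 → 33 → 17 → 2 → 16 → 1  — base-4 4-happy
28: 28 → 82 → 18 → 17 → 2 → 16 → 1  — base-4 4-happy
29: 29 → 83 → 83  — not base-4 4-happy
30: 30 → 98 → 33 → 17 → 2 → 16 → 1  — base-4 4-happy
31: 31 → 163 → 113 → 83 → 83  — not base-4 4-happy
32: 32 → 16 → 1  — base-4 4-happy
33: 33 → 17 → 2 → 16 → 1  — base-4 4-happy
base-4 4-happy: 27, 28, 30, 32, 33

5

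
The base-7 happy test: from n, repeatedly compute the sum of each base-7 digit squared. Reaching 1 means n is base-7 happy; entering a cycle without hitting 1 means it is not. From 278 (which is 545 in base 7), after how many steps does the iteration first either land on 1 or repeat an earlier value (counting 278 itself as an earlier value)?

278 = (5,4,5)_7 → 5² + 4² + 5² = 66
66 = (1,2,3)_7 → 1² + 2² + 3² = 14
14 = (2,0)_7 → 2² + 0² = 4
4 = (4)_7 → 4² = 16
16 = (2,2)_7 → 2² + 2² = 8
8 = (1,1)_7 → 1² + 1² = 2
2 = (2)_7 → 2² = 4  — 4 repeats.
That took 7 steps.

7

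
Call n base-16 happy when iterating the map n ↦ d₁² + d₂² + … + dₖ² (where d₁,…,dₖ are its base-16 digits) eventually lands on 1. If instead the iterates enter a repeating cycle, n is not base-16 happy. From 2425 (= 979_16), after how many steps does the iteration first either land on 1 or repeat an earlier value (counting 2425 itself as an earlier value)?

15

2425 = (9,7,9)_16 → 9² + 7² + 9² = 211
211 = (13,3)_16 → 13² + 3² = 178
178 = (11,2)_16 → 11² + 2² = 125
125 = (7,13)_16 → 7² + 13² = 218
218 = (13,10)_16 → 13² + 10² = 269
269 = (1,0,13)_16 → 1² + 0² + 13² = 170
170 = (10,10)_16 → 10² + 10² = 200
200 = (12,8)_16 → 12² + 8² = 208
208 = (13,0)_16 → 13² + 0² = 169
169 = (10,9)_16 → 10² + 9² = 181
181 = (11,5)_16 → 11² + 5² = 146
146 = (9,2)_16 → 9² + 2² = 85
85 = (5,5)_16 → 5² + 5² = 50
50 = (3,2)_16 → 3² + 2² = 13
13 = (13)_16 → 13² = 169  — 169 repeats.
That took 15 steps.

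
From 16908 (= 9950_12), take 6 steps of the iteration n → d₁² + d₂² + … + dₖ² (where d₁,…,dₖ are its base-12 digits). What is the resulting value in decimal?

25

16908 = (9,9,5,0)_12 → 9² + 9² + 5² + 0² = 81 + 81 + 25 + 0 = 187
187 = (1,3,7)_12 → 1² + 3² + 7² = 1 + 9 + 49 = 59
59 = (4,11)_12 → 4² + 11² = 16 + 121 = 137
137 = (11,5)_12 → 11² + 5² = 121 + 25 = 146
146 = (1,0,2)_12 → 1² + 0² + 2² = 1 + 0 + 4 = 5
5 = (5)_12 → 5² = 25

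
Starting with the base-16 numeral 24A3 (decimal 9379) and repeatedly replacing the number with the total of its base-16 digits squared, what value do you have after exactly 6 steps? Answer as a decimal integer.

16

9379 = (2,4,10,3)_16 → 2² + 4² + 10² + 3² = 129
129 = (8,1)_16 → 8² + 1² = 65
65 = (4,1)_16 → 4² + 1² = 17
17 = (1,1)_16 → 1² + 1² = 2
2 = (2)_16 → 2² = 4
4 = (4)_16 → 4² = 16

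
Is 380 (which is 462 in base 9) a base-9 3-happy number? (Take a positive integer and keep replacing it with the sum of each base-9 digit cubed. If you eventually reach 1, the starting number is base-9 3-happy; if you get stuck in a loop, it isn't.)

not base-9 3-happy

380 = (4,6,2)_9 → 4³ + 6³ + 2³ = 64 + 216 + 8 = 288
288 = (3,5,0)_9 → 3³ + 5³ + 0³ = 27 + 125 + 0 = 152
152 = (1,7,8)_9 → 1³ + 7³ + 8³ = 1 + 343 + 512 = 856
856 = (1,1,5,1)_9 → 1³ + 1³ + 5³ + 1³ = 1 + 1 + 125 + 1 = 128
128 = (1,5,2)_9 → 1³ + 5³ + 2³ = 1 + 125 + 8 = 134
134 = (1,5,8)_9 → 1³ + 5³ + 8³ = 1 + 125 + 512 = 638
638 = (7,7,8)_9 → 7³ + 7³ + 8³ = 343 + 343 + 512 = 1198
1198 = (1,5,7,1)_9 → 1³ + 5³ + 7³ + 1³ = 1 + 125 + 343 + 1 = 470
470 = (5,7,2)_9 → 5³ + 7³ + 2³ = 125 + 343 + 8 = 476
476 = (5,7,8)_9 → 5³ + 7³ + 8³ = 125 + 343 + 512 = 980
980 = (1,3,0,8)_9 → 1³ + 3³ + 0³ + 8³ = 1 + 27 + 0 + 512 = 540
540 = (6,6,0)_9 → 6³ + 6³ + 0³ = 216 + 216 + 0 = 432
432 = (5,3,0)_9 → 5³ + 3³ + 0³ = 125 + 27 + 0 = 152  — 152 already seen; the sequence cycles without reaching 1.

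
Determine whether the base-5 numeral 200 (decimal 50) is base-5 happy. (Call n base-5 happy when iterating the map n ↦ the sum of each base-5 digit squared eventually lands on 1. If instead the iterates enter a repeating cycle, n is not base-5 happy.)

not base-5 happy

50 = (2,0,0)_5 → 4
4 = (4)_5 → 16
16 = (3,1)_5 → 10
10 = (2,0)_5 → 4  — 4 already seen; the sequence cycles without reaching 1.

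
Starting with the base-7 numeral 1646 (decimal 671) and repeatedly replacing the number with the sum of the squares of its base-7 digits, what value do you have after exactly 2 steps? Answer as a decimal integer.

671 = (1,6,4,6)_7 → 1² + 6² + 4² + 6² = 1 + 36 + 16 + 36 = 89
89 = (1,5,5)_7 → 1² + 5² + 5² = 1 + 25 + 25 = 51

51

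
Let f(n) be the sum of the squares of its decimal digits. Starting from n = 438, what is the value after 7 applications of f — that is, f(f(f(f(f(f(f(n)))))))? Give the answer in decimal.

438 → 4² + 3² + 8² = 89
89 → 8² + 9² = 145
145 → 1² + 4² + 5² = 42
42 → 4² + 2² = 20
20 → 2² + 0² = 4
4 → 4² = 16
16 → 1² + 6² = 37

37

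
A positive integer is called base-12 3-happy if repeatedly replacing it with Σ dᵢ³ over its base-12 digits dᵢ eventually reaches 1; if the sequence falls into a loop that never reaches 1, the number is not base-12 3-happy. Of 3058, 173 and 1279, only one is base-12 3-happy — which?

173

3058: 3058 → 1738 → 1001 → 1672 → 1738  — repeats 1738 (not base-12 3-happy)
173: 173 → 134 → 1339 → 1099 → 1029 → 1073 → 593 → 190 → 1028 → 856 → 1520 → 1728 → 1  — reaches 1 (base-12 3-happy)
1279: 1279 → 1855 → 1344 → 793 → 342 → 288 → 8 → 512 → 755 → 1464 → 1008 → 343 → 415 → 1351 → 1136 → 1855  — repeats 1855 (not base-12 3-happy)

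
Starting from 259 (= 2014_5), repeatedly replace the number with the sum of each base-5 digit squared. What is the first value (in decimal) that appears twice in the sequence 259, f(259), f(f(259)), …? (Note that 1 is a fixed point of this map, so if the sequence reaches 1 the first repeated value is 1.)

13

259 = (2,0,1,4)_5 → 2² + 0² + 1² + 4² = 4 + 0 + 1 + 16 = 21
21 = (4,1)_5 → 4² + 1² = 16 + 1 = 17
17 = (3,2)_5 → 3² + 2² = 9 + 4 = 13
13 = (2,3)_5 → 2² + 3² = 4 + 9 = 13  — 13 already appeared earlier.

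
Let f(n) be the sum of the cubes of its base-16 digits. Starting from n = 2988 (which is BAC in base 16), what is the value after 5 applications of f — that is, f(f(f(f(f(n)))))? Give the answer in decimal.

2745

2988 = (11,10,12)_16 → 11³ + 10³ + 12³ = 1331 + 1000 + 1728 = 4059
4059 = (15,13,11)_16 → 15³ + 13³ + 11³ = 3375 + 2197 + 1331 = 6903
6903 = (1,10,15,7)_16 → 1³ + 10³ + 15³ + 7³ = 1 + 1000 + 3375 + 343 = 4719
4719 = (1,2,6,15)_16 → 1³ + 2³ + 6³ + 15³ = 1 + 8 + 216 + 3375 = 3600
3600 = (14,1,0)_16 → 14³ + 1³ + 0³ = 2744 + 1 + 0 = 2745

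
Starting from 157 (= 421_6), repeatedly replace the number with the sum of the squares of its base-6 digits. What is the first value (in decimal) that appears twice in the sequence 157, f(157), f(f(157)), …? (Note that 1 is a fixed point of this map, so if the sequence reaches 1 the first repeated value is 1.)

17

157 = (4,2,1)_6 → 4² + 2² + 1² = 16 + 4 + 1 = 21
21 = (3,3)_6 → 3² + 3² = 9 + 9 = 18
18 = (3,0)_6 → 3² + 0² = 9 + 0 = 9
9 = (1,3)_6 → 1² + 3² = 1 + 9 = 10
10 = (1,4)_6 → 1² + 4² = 1 + 16 = 17
17 = (2,5)_6 → 2² + 5² = 4 + 25 = 29
29 = (4,5)_6 → 4² + 5² = 16 + 25 = 41
41 = (1,0,5)_6 → 1² + 0² + 5² = 1 + 0 + 25 = 26
26 = (4,2)_6 → 4² + 2² = 16 + 4 = 20
20 = (3,2)_6 → 3² + 2² = 9 + 4 = 13
13 = (2,1)_6 → 2² + 1² = 4 + 1 = 5
5 = (5)_6 → 5² = 25
25 = (4,1)_6 → 4² + 1² = 16 + 1 = 17  — 17 already appeared earlier.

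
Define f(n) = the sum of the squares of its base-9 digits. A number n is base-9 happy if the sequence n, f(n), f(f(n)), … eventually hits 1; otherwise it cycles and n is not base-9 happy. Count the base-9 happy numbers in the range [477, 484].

1

477: 477 → 89 → 65 → 53 → 89  (repeats 89)
478: 478 → 90 → 2 → 4 → 16 → 50 → 50  (repeats 50)
479: 479 → 93 → 11 → 5 → 25 → 53 → 89 → 65 → 53  (repeats 53)
480: 480 → 98 → 66 → 58 → 52 → 74 → 68 → 74  (repeats 74)
481: 481 → 105 → 41 → 41  (repeats 41)
482: 482 → 114 → 46 → 26 → 68 → 74 → 68  (repeats 68)
483: 483 → 125 → 81 → 1  (reaches 1)
484: 484 → 138 → 46 → 26 → 68 → 74 → 68  (repeats 68)
base-9 happy: 483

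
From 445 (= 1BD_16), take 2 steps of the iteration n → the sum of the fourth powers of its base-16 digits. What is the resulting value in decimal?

34913

445 = (1,11,13)_16 → 1⁴ + 11⁴ + 13⁴ = 1 + 14641 + 28561 = 43203
43203 = (10,8,12,3)_16 → 10⁴ + 8⁴ + 12⁴ + 3⁴ = 10000 + 4096 + 20736 + 81 = 34913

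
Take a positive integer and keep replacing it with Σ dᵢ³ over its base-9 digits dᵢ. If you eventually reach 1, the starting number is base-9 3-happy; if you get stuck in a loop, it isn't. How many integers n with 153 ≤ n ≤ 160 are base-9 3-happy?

153: 153 → 513 → 243 → 27 → 27  — not base-9 3-happy
154: 154 → 514 → 244 → 28 → 28  — not base-9 3-happy
155: 155 → 521 → 755 → 521  — not base-9 3-happy
156: 156 → 540 → 432 → 152 → 856 → 128 → 134 → 638 → 1198 → 470 → 476 → 980 → 540  — not base-9 3-happy
157: 157 → 577 → 345 → 99 → 9 → 1  — base-9 3-happy
158: 158 → 638 → 1198 → 470 → 476 → 980 → 540 → 432 → 152 → 856 → 128 → 134 → 638  — not base-9 3-happy
159: 159 → 729 → 1  — base-9 3-happy
160: 160 → 856 → 128 → 134 → 638 → 1198 → 470 → 476 → 980 → 540 → 432 → 152 → 856  — not base-9 3-happy
base-9 3-happy: 157, 159

2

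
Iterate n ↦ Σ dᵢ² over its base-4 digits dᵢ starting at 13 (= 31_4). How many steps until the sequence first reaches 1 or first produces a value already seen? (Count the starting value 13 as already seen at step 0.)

4

13 = (3,1)_4 → 3² + 1² = 10
10 = (2,2)_4 → 2² + 2² = 8
8 = (2,0)_4 → 2² + 0² = 4
4 = (1,0)_4 → 1² + 0² = 1  — reached 1.
That took 4 steps.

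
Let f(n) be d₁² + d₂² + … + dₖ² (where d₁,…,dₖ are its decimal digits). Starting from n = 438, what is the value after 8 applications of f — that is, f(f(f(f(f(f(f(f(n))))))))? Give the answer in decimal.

438 → 4² + 3² + 8² = 89
89 → 8² + 9² = 145
145 → 1² + 4² + 5² = 42
42 → 4² + 2² = 20
20 → 2² + 0² = 4
4 → 4² = 16
16 → 1² + 6² = 37
37 → 3² + 7² = 58

58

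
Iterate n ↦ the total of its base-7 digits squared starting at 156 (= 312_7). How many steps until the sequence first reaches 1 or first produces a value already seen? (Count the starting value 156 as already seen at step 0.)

156 = (3,1,2)_7 → 3² + 1² + 2² = 9 + 1 + 4 = 14
14 = (2,0)_7 → 2² + 0² = 4 + 0 = 4
4 = (4)_7 → 4² = 16
16 = (2,2)_7 → 2² + 2² = 4 + 4 = 8
8 = (1,1)_7 → 1² + 1² = 1 + 1 = 2
2 = (2)_7 → 2² = 4  — 4 repeats.
That took 6 steps.

6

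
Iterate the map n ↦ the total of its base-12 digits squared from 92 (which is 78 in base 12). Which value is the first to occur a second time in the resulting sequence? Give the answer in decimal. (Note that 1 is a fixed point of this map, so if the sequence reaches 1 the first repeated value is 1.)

164

92 = (7,8)_12 → 7² + 8² = 49 + 64 = 113
113 = (9,5)_12 → 9² + 5² = 81 + 25 = 106
106 = (8,10)_12 → 8² + 10² = 64 + 100 = 164
164 = (1,1,8)_12 → 1² + 1² + 8² = 1 + 1 + 64 = 66
66 = (5,6)_12 → 5² + 6² = 25 + 36 = 61
61 = (5,1)_12 → 5² + 1² = 25 + 1 = 26
26 = (2,2)_12 → 2² + 2² = 4 + 4 = 8
8 = (8)_12 → 8² = 64
64 = (5,4)_12 → 5² + 4² = 25 + 16 = 41
41 = (3,5)_12 → 3² + 5² = 9 + 25 = 34
34 = (2,10)_12 → 2² + 10² = 4 + 100 = 104
104 = (8,8)_12 → 8² + 8² = 64 + 64 = 128
128 = (10,8)_12 → 10² + 8² = 100 + 64 = 164  — 164 already appeared earlier.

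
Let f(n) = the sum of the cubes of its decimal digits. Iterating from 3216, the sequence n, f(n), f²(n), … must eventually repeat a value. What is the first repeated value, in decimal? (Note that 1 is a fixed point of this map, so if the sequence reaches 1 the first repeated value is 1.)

3216 → 3³ + 2³ + 1³ + 6³ = 252
252 → 2³ + 5³ + 2³ = 141
141 → 1³ + 4³ + 1³ = 66
66 → 6³ + 6³ = 432
432 → 4³ + 3³ + 2³ = 99
99 → 9³ + 9³ = 1458
1458 → 1³ + 4³ + 5³ + 8³ = 702
702 → 7³ + 0³ + 2³ = 351
351 → 3³ + 5³ + 1³ = 153
153 → 1³ + 5³ + 3³ = 153  — 153 already appeared earlier.

153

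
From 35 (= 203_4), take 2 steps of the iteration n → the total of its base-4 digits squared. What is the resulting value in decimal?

35 = (2,0,3)_4 → 2² + 0² + 3² = 13
13 = (3,1)_4 → 3² + 1² = 10

10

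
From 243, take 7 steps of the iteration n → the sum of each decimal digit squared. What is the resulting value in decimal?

243 → 2² + 4² + 3² = 4 + 16 + 9 = 29
29 → 2² + 9² = 4 + 81 = 85
85 → 8² + 5² = 64 + 25 = 89
89 → 8² + 9² = 64 + 81 = 145
145 → 1² + 4² + 5² = 1 + 16 + 25 = 42
42 → 4² + 2² = 16 + 4 = 20
20 → 2² + 0² = 4 + 0 = 4

4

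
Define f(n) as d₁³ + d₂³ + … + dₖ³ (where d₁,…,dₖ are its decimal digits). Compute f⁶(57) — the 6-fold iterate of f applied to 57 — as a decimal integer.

57 → 5³ + 7³ = 125 + 343 = 468
468 → 4³ + 6³ + 8³ = 64 + 216 + 512 = 792
792 → 7³ + 9³ + 2³ = 343 + 729 + 8 = 1080
1080 → 1³ + 0³ + 8³ + 0³ = 1 + 0 + 512 + 0 = 513
513 → 5³ + 1³ + 3³ = 125 + 1 + 27 = 153
153 → 1³ + 5³ + 3³ = 1 + 125 + 27 = 153

153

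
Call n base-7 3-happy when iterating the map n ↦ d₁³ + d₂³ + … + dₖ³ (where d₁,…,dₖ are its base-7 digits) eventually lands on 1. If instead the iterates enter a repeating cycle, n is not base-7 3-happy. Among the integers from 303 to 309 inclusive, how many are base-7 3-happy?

303: 303 → 225 → 129 → 99 → 9 → 9  (repeats 9)
304: 304 → 244 → 496 → 244  (repeats 244)
305: 305 → 281 → 251 → 341 → 557 → 137 → 197 → 65 → 17 → 35 → 125 → 251  (repeats 251)
306: 306 → 342 → 648 → 282 → 258 → 342  (repeats 342)
307: 307 → 433 → 343 → 1  (reaches 1)
308: 308 → 224 → 128 → 80 → 92 → 218 → 92  (repeats 92)
309: 309 → 225 → 129 → 99 → 9 → 9  (repeats 9)
base-7 3-happy: 307

1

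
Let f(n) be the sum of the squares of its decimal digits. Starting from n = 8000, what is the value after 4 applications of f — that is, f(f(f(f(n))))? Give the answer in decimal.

85

8000 → 8² + 0² + 0² + 0² = 64
64 → 6² + 4² = 52
52 → 5² + 2² = 29
29 → 2² + 9² = 85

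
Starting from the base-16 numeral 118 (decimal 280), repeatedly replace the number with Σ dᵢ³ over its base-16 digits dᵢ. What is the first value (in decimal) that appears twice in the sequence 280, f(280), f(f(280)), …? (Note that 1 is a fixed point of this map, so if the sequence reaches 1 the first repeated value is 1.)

280 = (1,1,8)_16 → 1³ + 1³ + 8³ = 514
514 = (2,0,2)_16 → 2³ + 0³ + 2³ = 16
16 = (1,0)_16 → 1³ + 0³ = 1  — reached the fixed point 1.
1 → 1, so 1 is the first repeated value.

1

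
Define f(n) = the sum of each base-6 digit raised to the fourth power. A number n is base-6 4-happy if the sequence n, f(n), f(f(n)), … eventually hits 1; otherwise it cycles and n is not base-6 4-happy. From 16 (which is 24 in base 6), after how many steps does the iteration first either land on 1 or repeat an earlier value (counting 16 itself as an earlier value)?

12

16 = (2,4)_6 → 2⁴ + 4⁴ = 272
272 = (1,1,3,2)_6 → 1⁴ + 1⁴ + 3⁴ + 2⁴ = 99
99 = (2,4,3)_6 → 2⁴ + 4⁴ + 3⁴ = 353
353 = (1,3,4,5)_6 → 1⁴ + 3⁴ + 4⁴ + 5⁴ = 963
963 = (4,2,4,3)_6 → 4⁴ + 2⁴ + 4⁴ + 3⁴ = 609
609 = (2,4,5,3)_6 → 2⁴ + 4⁴ + 5⁴ + 3⁴ = 978
978 = (4,3,1,0)_6 → 4⁴ + 3⁴ + 1⁴ + 0⁴ = 338
338 = (1,3,2,2)_6 → 1⁴ + 3⁴ + 2⁴ + 2⁴ = 114
114 = (3,1,0)_6 → 3⁴ + 1⁴ + 0⁴ = 82
82 = (2,1,4)_6 → 2⁴ + 1⁴ + 4⁴ = 273
273 = (1,1,3,3)_6 → 1⁴ + 1⁴ + 3⁴ + 3⁴ = 164
164 = (4,3,2)_6 → 4⁴ + 3⁴ + 2⁴ = 353  — 353 repeats.
That took 12 steps.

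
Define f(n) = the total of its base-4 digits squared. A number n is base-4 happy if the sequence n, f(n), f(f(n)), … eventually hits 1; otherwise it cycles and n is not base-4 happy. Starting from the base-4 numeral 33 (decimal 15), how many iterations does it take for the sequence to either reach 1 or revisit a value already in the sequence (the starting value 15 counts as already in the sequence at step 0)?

5

15 = (3,3)_4 → 18
18 = (1,0,2)_4 → 5
5 = (1,1)_4 → 2
2 = (2)_4 → 4
4 = (1,0)_4 → 1  — reached 1.
That took 5 steps.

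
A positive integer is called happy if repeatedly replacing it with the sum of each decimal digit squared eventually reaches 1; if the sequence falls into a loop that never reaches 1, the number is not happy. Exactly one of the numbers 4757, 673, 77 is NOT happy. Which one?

77

4757: 4757 → 139 → 91 → 82 → 68 → 100 → 1  — reaches 1 (happy)
673: 673 → 94 → 97 → 130 → 10 → 1  — reaches 1 (happy)
77: 77 → 98 → 145 → 42 → 20 → 4 → 16 → 37 → 58 → 89 → 145  — repeats 145 (not happy)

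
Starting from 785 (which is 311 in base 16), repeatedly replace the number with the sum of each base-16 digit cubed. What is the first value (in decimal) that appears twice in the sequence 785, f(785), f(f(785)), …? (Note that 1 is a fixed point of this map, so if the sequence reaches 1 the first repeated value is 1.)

1457

785 = (3,1,1)_16 → 29
29 = (1,13)_16 → 2198
2198 = (8,9,6)_16 → 1457
1457 = (5,11,1)_16 → 1457  — 1457 already appeared earlier.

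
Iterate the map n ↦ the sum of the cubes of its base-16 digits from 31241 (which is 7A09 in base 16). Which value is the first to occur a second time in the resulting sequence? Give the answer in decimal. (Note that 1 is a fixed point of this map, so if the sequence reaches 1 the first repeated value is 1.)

31241 = (7,10,0,9)_16 → 7³ + 10³ + 0³ + 9³ = 2072
2072 = (8,1,8)_16 → 8³ + 1³ + 8³ = 1025
1025 = (4,0,1)_16 → 4³ + 0³ + 1³ = 65
65 = (4,1)_16 → 4³ + 1³ = 65  — 65 already appeared earlier.

65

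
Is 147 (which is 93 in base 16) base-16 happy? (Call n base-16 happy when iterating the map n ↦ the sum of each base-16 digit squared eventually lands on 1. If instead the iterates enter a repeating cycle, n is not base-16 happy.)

not base-16 happy

147 = (9,3)_16 → 90
90 = (5,10)_16 → 125
125 = (7,13)_16 → 218
218 = (13,10)_16 → 269
269 = (1,0,13)_16 → 170
170 = (10,10)_16 → 200
200 = (12,8)_16 → 208
208 = (13,0)_16 → 169
169 = (10,9)_16 → 181
181 = (11,5)_16 → 146
146 = (9,2)_16 → 85
85 = (5,5)_16 → 50
50 = (3,2)_16 → 13
13 = (13)_16 → 169  — 169 already seen; the sequence cycles without reaching 1.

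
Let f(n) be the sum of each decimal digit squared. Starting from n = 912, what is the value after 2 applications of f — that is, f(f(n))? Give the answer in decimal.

100

912 → 9² + 1² + 2² = 86
86 → 8² + 6² = 100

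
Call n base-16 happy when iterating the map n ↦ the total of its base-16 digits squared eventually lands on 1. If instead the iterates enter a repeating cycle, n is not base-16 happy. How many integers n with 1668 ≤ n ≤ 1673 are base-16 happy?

4

1668: 1668 → 116 → 65 → 17 → 2 → 4 → 16 → 1  (reaches 1)
1669: 1669 → 125 → 218 → 269 → 170 → 200 → 208 → 169 → 181 → 146 → 85 → 50 → 13 → 169  (repeats 169)
1670: 1670 → 136 → 128 → 64 → 16 → 1  (reaches 1)
1671: 1671 → 149 → 106 → 136 → 128 → 64 → 16 → 1  (reaches 1)
1672: 1672 → 164 → 116 → 65 → 17 → 2 → 4 → 16 → 1  (reaches 1)
1673: 1673 → 181 → 146 → 85 → 50 → 13 → 169 → 181  (repeats 181)
base-16 happy: 1668, 1670, 1671, 1672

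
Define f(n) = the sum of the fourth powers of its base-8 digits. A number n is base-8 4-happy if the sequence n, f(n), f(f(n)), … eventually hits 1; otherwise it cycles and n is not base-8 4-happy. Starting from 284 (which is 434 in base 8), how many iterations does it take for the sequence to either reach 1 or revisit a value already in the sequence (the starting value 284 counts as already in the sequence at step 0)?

284 = (4,3,4)_8 → 4⁴ + 3⁴ + 4⁴ = 593
593 = (1,1,2,1)_8 → 1⁴ + 1⁴ + 2⁴ + 1⁴ = 19
19 = (2,3)_8 → 2⁴ + 3⁴ = 97
97 = (1,4,1)_8 → 1⁴ + 4⁴ + 1⁴ = 258
258 = (4,0,2)_8 → 4⁴ + 0⁴ + 2⁴ = 272
272 = (4,2,0)_8 → 4⁴ + 2⁴ + 0⁴ = 272  — 272 repeats.
That took 6 steps.

6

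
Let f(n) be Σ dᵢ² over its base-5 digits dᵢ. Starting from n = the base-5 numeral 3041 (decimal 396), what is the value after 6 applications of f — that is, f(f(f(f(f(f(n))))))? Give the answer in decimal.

396 = (3,0,4,1)_5 → 3² + 0² + 4² + 1² = 9 + 0 + 16 + 1 = 26
26 = (1,0,1)_5 → 1² + 0² + 1² = 1 + 0 + 1 = 2
2 = (2)_5 → 2² = 4
4 = (4)_5 → 4² = 16
16 = (3,1)_5 → 3² + 1² = 9 + 1 = 10
10 = (2,0)_5 → 2² + 0² = 4 + 0 = 4

4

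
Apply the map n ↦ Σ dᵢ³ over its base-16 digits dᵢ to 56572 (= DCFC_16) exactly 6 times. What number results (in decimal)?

56572 = (13,12,15,12)_16 → 9028
9028 = (2,3,4,4)_16 → 163
163 = (10,3)_16 → 1027
1027 = (4,0,3)_16 → 91
91 = (5,11)_16 → 1456
1456 = (5,11,0)_16 → 1456

1456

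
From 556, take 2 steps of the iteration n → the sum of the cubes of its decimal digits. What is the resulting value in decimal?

496

556 → 5³ + 5³ + 6³ = 466
466 → 4³ + 6³ + 6³ = 496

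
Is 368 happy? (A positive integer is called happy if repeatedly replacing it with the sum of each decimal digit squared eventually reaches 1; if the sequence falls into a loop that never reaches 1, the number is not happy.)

368 → 3² + 6² + 8² = 9 + 36 + 64 = 109
109 → 1² + 0² + 9² = 1 + 0 + 81 = 82
82 → 8² + 2² = 64 + 4 = 68
68 → 6² + 8² = 36 + 64 = 100
100 → 1² + 0² + 0² = 1 + 0 + 0 = 1  — reached 1.

happy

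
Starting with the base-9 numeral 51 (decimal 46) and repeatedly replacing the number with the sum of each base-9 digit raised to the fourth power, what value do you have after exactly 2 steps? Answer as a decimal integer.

46 = (5,1)_9 → 5⁴ + 1⁴ = 625 + 1 = 626
626 = (7,6,5)_9 → 7⁴ + 6⁴ + 5⁴ = 2401 + 1296 + 625 = 4322

4322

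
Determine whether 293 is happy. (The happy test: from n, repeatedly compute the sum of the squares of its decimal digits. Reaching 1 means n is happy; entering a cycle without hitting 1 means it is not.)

293 → 2² + 9² + 3² = 94
94 → 9² + 4² = 97
97 → 9² + 7² = 130
130 → 1² + 3² + 0² = 10
10 → 1² + 0² = 1  — reached 1.

happy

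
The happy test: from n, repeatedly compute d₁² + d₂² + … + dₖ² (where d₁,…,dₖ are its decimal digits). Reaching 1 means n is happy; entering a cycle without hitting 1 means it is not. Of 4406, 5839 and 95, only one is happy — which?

4406: 4406 → 68 → 100 → 1  — reaches 1 (happy)
5839: 5839 → 179 → 131 → 11 → 2 → 4 → 16 → 37 → 58 → 89 → 145 → 42 → 20 → 4  — repeats 4 (not happy)
95: 95 → 106 → 37 → 58 → 89 → 145 → 42 → 20 → 4 → 16 → 37  — repeats 37 (not happy)

4406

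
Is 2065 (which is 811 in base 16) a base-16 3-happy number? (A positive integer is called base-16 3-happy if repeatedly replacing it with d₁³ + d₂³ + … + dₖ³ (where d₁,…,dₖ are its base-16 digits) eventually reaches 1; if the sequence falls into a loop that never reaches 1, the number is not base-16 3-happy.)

base-16 3-happy

2065 = (8,1,1)_16 → 8³ + 1³ + 1³ = 514
514 = (2,0,2)_16 → 2³ + 0³ + 2³ = 16
16 = (1,0)_16 → 1³ + 0³ = 1  — reached 1.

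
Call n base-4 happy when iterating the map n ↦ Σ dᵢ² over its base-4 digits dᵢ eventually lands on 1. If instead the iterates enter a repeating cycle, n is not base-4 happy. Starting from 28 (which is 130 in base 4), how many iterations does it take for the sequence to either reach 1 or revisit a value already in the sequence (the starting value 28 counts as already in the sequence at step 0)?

4

28 = (1,3,0)_4 → 1² + 3² + 0² = 1 + 9 + 0 = 10
10 = (2,2)_4 → 2² + 2² = 4 + 4 = 8
8 = (2,0)_4 → 2² + 0² = 4 + 0 = 4
4 = (1,0)_4 → 1² + 0² = 1 + 0 = 1  — reached 1.
That took 4 steps.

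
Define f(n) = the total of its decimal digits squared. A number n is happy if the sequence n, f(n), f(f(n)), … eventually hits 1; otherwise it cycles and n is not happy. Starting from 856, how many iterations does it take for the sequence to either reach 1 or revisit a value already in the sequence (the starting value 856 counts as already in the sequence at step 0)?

856 → 8² + 5² + 6² = 125
125 → 1² + 2² + 5² = 30
30 → 3² + 0² = 9
9 → 9² = 81
81 → 8² + 1² = 65
65 → 6² + 5² = 61
61 → 6² + 1² = 37
37 → 3² + 7² = 58
58 → 5² + 8² = 89
89 → 8² + 9² = 145
145 → 1² + 4² + 5² = 42
42 → 4² + 2² = 20
20 → 2² + 0² = 4
4 → 4² = 16
16 → 1² + 6² = 37  — 37 repeats.
That took 15 steps.

15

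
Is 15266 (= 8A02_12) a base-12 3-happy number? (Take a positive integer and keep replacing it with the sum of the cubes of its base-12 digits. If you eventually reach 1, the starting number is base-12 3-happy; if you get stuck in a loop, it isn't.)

base-12 3-happy

15266 = (8,10,0,2)_12 → 1520
1520 = (10,6,8)_12 → 1728
1728 = (1,0,0,0)_12 → 1  — reached 1.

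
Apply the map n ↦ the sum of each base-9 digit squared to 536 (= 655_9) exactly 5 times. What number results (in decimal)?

536 = (6,5,5)_9 → 86
86 = (1,0,5)_9 → 26
26 = (2,8)_9 → 68
68 = (7,5)_9 → 74
74 = (8,2)_9 → 68

68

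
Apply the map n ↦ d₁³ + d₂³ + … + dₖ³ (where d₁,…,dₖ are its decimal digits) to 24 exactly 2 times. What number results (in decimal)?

351

24 → 2³ + 4³ = 72
72 → 7³ + 2³ = 351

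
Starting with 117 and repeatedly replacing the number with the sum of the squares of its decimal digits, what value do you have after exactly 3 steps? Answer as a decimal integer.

117 → 1² + 1² + 7² = 1 + 1 + 49 = 51
51 → 5² + 1² = 25 + 1 = 26
26 → 2² + 6² = 4 + 36 = 40

40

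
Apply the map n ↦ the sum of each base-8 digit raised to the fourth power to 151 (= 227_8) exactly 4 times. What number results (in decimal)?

151 = (2,2,7)_8 → 2⁴ + 2⁴ + 7⁴ = 16 + 16 + 2401 = 2433
2433 = (4,6,0,1)_8 → 4⁴ + 6⁴ + 0⁴ + 1⁴ = 256 + 1296 + 0 + 1 = 1553
1553 = (3,0,2,1)_8 → 3⁴ + 0⁴ + 2⁴ + 1⁴ = 81 + 0 + 16 + 1 = 98
98 = (1,4,2)_8 → 1⁴ + 4⁴ + 2⁴ = 1 + 256 + 16 = 273

273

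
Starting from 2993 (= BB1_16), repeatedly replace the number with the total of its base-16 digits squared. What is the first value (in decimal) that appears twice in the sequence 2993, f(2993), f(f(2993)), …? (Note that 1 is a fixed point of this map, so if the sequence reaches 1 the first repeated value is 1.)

2993 = (11,11,1)_16 → 11² + 11² + 1² = 243
243 = (15,3)_16 → 15² + 3² = 234
234 = (14,10)_16 → 14² + 10² = 296
296 = (1,2,8)_16 → 1² + 2² + 8² = 69
69 = (4,5)_16 → 4² + 5² = 41
41 = (2,9)_16 → 2² + 9² = 85
85 = (5,5)_16 → 5² + 5² = 50
50 = (3,2)_16 → 3² + 2² = 13
13 = (13)_16 → 13² = 169
169 = (10,9)_16 → 10² + 9² = 181
181 = (11,5)_16 → 11² + 5² = 146
146 = (9,2)_16 → 9² + 2² = 85  — 85 already appeared earlier.

85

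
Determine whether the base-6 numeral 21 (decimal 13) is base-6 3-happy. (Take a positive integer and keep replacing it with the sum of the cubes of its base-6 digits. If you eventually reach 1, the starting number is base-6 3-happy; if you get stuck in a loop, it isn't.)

13 = (2,1)_6 → 9
9 = (1,3)_6 → 28
28 = (4,4)_6 → 128
128 = (3,3,2)_6 → 62
62 = (1,4,2)_6 → 73
73 = (2,0,1)_6 → 9  — 9 already seen; the sequence cycles without reaching 1.

not base-6 3-happy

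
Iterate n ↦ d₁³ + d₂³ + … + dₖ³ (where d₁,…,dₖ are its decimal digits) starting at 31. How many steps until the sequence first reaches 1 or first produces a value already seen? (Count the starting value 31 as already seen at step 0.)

6

31 → 3³ + 1³ = 27 + 1 = 28
28 → 2³ + 8³ = 8 + 512 = 520
520 → 5³ + 2³ + 0³ = 125 + 8 + 0 = 133
133 → 1³ + 3³ + 3³ = 1 + 27 + 27 = 55
55 → 5³ + 5³ = 125 + 125 = 250
250 → 2³ + 5³ + 0³ = 8 + 125 + 0 = 133  — 133 repeats.
That took 6 steps.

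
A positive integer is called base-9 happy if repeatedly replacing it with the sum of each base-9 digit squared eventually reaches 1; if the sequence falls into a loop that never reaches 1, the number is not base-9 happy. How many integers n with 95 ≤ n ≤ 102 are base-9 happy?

2

95: 95 → 27 → 9 → 1  (reaches 1)
96: 96 → 38 → 20 → 8 → 64 → 50 → 50  (repeats 50)
97: 97 → 51 → 61 → 85 → 17 → 65 → 53 → 89 → 65  (repeats 65)
98: 98 → 66 → 58 → 52 → 74 → 68 → 74  (repeats 74)
99: 99 → 5 → 25 → 53 → 89 → 65 → 53  (repeats 53)
100: 100 → 6 → 36 → 16 → 50 → 50  (repeats 50)
101: 101 → 9 → 1  (reaches 1)
102: 102 → 14 → 26 → 68 → 74 → 68  (repeats 68)
base-9 happy: 95, 101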